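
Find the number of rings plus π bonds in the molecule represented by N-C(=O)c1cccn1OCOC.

Molecular formula from the SMILES: C7H10N2O3.
DoU = (2C + 2 + N − H − X)/2 = (2·7 + 2 + 2 − 10 − 0)/2 = 8/2 = 4.
(Structurally: 1 ring(s) + 3 π bond(s) = 4.)

4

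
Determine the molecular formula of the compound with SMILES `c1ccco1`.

Heavy atoms from the SMILES: 4 C, 1 O.
Implicit hydrogens by atom environment:
  4 × C (aromatic): 1 H each → 4
  1 × O (aromatic): no H
  Total hydrogens = 4.
Molecular formula: C4H4O

C4H4O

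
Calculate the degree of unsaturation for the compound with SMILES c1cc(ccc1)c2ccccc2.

8

Molecular formula from the SMILES: C12H10.
DoU = (2C + 2 + N − H − X)/2 = (2·12 + 2 + 0 − 10 − 0)/2 = 16/2 = 8.
(Structurally: 2 ring(s) + 6 π bond(s) = 8.)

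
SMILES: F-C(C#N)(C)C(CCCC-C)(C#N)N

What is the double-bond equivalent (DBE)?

4

Molecular formula from the SMILES: C10H16FN3.
DoU = (2C + 2 + N − H − X)/2 = (2·10 + 2 + 3 − 16 − 1)/2 = 8/2 = 4.
(Structurally: 0 ring(s) + 4 π bond(s) = 4.)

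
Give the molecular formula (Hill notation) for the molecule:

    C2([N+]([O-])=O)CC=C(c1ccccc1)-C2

C11H11NO2

Heavy atoms from the SMILES: 11 C, 1 N, 2 O.
Implicit hydrogens by atom environment:
  5 × C (aromatic): 1 H each → 5
  2 × C: 2 H each → 4
  2 × C: 1 H each → 2
  1 × C: no H
  1 × C (aromatic): no H
  1 × N (charge +1): no H
  1 × O: no H
  1 × O (charge -1): no H
  Total hydrogens = 11.
Molecular formula: C11H11NO2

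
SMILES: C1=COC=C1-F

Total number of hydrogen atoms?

3

Hydrogens are implicit in SMILES; fill each atom to its normal valence:
  3 × C (aromatic): 1 H each → 3
  1 × C (aromatic): no H
  1 × F: no H
  1 × O (aromatic): no H
  Total hydrogens = 3.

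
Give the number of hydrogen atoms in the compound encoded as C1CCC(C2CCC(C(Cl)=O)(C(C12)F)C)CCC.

24

Hydrogens are implicit in SMILES; fill each atom to its normal valence:
  7 × C: 2 H each → 14
  4 × C: 1 H each → 4
  2 × C: 3 H each → 6
  2 × C: no H
  1 × Cl: no H
  1 × F: no H
  1 × O: no H
  Total hydrogens = 24.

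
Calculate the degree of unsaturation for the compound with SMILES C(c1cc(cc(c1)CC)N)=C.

5

Molecular formula from the SMILES: C10H13N.
DoU = (2C + 2 + N − H − X)/2 = (2·10 + 2 + 1 − 13 − 0)/2 = 10/2 = 5.
(Structurally: 1 ring(s) + 4 π bond(s) = 5.)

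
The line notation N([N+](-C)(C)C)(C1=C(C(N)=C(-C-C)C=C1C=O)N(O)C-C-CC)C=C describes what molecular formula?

C18H31N4O2+

Heavy atoms from the SMILES: 18 C, 4 N, 2 O.
Implicit hydrogens by atom environment:
  5 × C: 3 H each → 15
  5 × C: 2 H each → 10
  5 × C (aromatic): no H
  2 × C: 1 H each → 2
  2 × N: no H
  1 × C (aromatic): 1 H
  1 × N: 2 H
  1 × N (charge +1): no H
  1 × O: 1 H
  1 × O: no H
  Total hydrogens = 31.
Net charge +1.
Molecular formula: C18H31N4O2+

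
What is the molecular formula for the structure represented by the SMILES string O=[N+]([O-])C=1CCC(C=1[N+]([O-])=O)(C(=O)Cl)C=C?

Heavy atoms from the SMILES: 8 C, 1 Cl, 2 N, 5 O.
Implicit hydrogens by atom environment:
  4 × C: no H
  3 × C: 2 H each → 6
  3 × O: no H
  2 × N (charge +1): no H
  2 × O (charge -1): no H
  1 × C: 1 H
  1 × Cl: no H
  Total hydrogens = 7.
Molecular formula: C8H7ClN2O5

C8H7ClN2O5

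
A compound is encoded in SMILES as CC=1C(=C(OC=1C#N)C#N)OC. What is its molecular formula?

Heavy atoms from the SMILES: 8 C, 2 N, 2 O.
Implicit hydrogens by atom environment:
  4 × C (aromatic): no H
  2 × C: 3 H each → 6
  2 × C: no H
  2 × N: no H
  1 × O (aromatic): no H
  1 × O: no H
  Total hydrogens = 6.
Molecular formula: C8H6N2O2

C8H6N2O2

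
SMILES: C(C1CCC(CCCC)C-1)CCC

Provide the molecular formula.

Heavy atoms from the SMILES: 13 C.
Implicit hydrogens by atom environment:
  9 × C: 2 H each → 18
  2 × C: 3 H each → 6
  2 × C: 1 H each → 2
  Total hydrogens = 26.
Molecular formula: C13H26

C13H26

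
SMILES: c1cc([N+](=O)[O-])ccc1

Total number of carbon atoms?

The symbol for carbon appears 6 times in the SMILES. Lowercase c denotes aromatic carbon and counts toward C.

6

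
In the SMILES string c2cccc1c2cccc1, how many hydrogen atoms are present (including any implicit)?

8

Hydrogens are implicit in SMILES; fill each atom to its normal valence:
  8 × C (aromatic): 1 H each → 8
  2 × C (aromatic): no H
  Total hydrogens = 8.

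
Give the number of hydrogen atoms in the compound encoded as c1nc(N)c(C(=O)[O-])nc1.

4

Hydrogens are implicit in SMILES; fill each atom to its normal valence:
  2 × C (aromatic): 1 H each → 2
  2 × C (aromatic): no H
  2 × N (aromatic): no H
  1 × C: no H
  1 × N: 2 H
  1 × O: no H
  1 × O (charge -1): no H
  Total hydrogens = 4.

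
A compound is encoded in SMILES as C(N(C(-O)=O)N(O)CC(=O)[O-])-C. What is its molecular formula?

Heavy atoms from the SMILES: 5 C, 2 N, 5 O.
Implicit hydrogens by atom environment:
  2 × C: 2 H each → 4
  2 × C: no H
  2 × N: no H
  2 × O: 1 H each → 2
  2 × O: no H
  1 × C: 3 H
  1 × O (charge -1): no H
  Total hydrogens = 9.
Net charge -1.
Molecular formula: C5H9N2O5-

C5H9N2O5-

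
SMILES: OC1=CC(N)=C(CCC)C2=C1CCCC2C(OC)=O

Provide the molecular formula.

C15H21NO3

Heavy atoms from the SMILES: 15 C, 1 N, 3 O.
Implicit hydrogens by atom environment:
  5 × C: 2 H each → 10
  5 × C (aromatic): no H
  2 × C: 3 H each → 6
  2 × O: no H
  1 × C (aromatic): 1 H
  1 × C: 1 H
  1 × C: no H
  1 × N: 2 H
  1 × O: 1 H
  Total hydrogens = 21.
Molecular formula: C15H21NO3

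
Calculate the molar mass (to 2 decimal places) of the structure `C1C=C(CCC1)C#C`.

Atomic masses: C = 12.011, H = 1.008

106.17

Molecular formula: C8H10.
M = 8×12.011 + 10×1.008 = 106.17 g/mol.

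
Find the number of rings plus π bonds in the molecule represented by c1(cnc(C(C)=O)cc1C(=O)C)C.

Molecular formula from the SMILES: C10H11NO2.
DoU = (2C + 2 + N − H − X)/2 = (2·10 + 2 + 1 − 11 − 0)/2 = 12/2 = 6.
(Structurally: 1 ring(s) + 5 π bond(s) = 6.)

6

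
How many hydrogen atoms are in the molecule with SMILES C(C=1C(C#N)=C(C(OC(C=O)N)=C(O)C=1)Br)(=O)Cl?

6

Hydrogens are implicit in SMILES; fill each atom to its normal valence:
  5 × C (aromatic): no H
  3 × O: no H
  2 × C: 1 H each → 2
  2 × C: no H
  1 × Br: no H
  1 × C (aromatic): 1 H
  1 × Cl: no H
  1 × N: 2 H
  1 × N: no H
  1 × O: 1 H
  Total hydrogens = 6.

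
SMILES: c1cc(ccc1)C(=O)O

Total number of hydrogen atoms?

Hydrogens are implicit in SMILES; fill each atom to its normal valence:
  5 × C (aromatic): 1 H each → 5
  1 × C (aromatic): no H
  1 × C: no H
  1 × O: 1 H
  1 × O: no H
  Total hydrogens = 6.

6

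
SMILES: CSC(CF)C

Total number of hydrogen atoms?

9

Hydrogens are implicit in SMILES; fill each atom to its normal valence:
  2 × C: 3 H each → 6
  1 × C: 2 H
  1 × C: 1 H
  1 × F: no H
  1 × S: no H
  Total hydrogens = 9.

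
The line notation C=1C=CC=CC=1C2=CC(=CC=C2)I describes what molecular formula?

C12H9I

Heavy atoms from the SMILES: 12 C, 1 I.
Implicit hydrogens by atom environment:
  9 × C (aromatic): 1 H each → 9
  3 × C (aromatic): no H
  1 × I: no H
  Total hydrogens = 9.
Molecular formula: C12H9I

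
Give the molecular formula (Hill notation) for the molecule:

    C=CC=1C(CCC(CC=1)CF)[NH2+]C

C11H19FN+

Heavy atoms from the SMILES: 11 C, 1 F, 1 N.
Implicit hydrogens by atom environment:
  5 × C: 2 H each → 10
  4 × C: 1 H each → 4
  1 × C: 3 H
  1 × C: no H
  1 × F: no H
  1 × N (charge +1): 2 H
  Total hydrogens = 19.
Net charge +1.
Molecular formula: C11H19FN+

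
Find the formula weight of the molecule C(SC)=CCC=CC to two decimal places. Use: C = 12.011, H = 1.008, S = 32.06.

128.23

Molecular formula: C7H12S.
M = 7×12.011 + 12×1.008 + 1×32.06 = 128.23 g/mol.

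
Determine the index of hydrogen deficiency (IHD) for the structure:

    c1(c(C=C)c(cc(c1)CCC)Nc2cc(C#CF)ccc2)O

Molecular formula from the SMILES: C19H18FNO.
DoU = (2C + 2 + N − H − X)/2 = (2·19 + 2 + 1 − 18 − 1)/2 = 22/2 = 11.
(Structurally: 2 ring(s) + 9 π bond(s) = 11.)

11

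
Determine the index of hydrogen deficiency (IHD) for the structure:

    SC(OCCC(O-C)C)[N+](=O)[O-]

Molecular formula from the SMILES: C6H13NO4S.
DoU = (2C + 2 + N − H − X)/2 = (2·6 + 2 + 1 − 13 − 0)/2 = 2/2 = 1.
(Structurally: 0 ring(s) + 1 π bond(s) = 1.)

1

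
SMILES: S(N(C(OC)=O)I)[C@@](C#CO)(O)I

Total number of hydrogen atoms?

Hydrogens are implicit in SMILES; fill each atom to its normal valence:
  4 × C: no H
  2 × I: no H
  2 × O: 1 H each → 2
  2 × O: no H
  1 × C: 3 H
  1 × N: no H
  1 × S: no H
  Total hydrogens = 5.

5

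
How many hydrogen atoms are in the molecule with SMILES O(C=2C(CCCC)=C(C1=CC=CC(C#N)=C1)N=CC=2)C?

18

Hydrogens are implicit in SMILES; fill each atom to its normal valence:
  6 × C (aromatic): 1 H each → 6
  5 × C (aromatic): no H
  3 × C: 2 H each → 6
  2 × C: 3 H each → 6
  1 × C: no H
  1 × N (aromatic): no H
  1 × N: no H
  1 × O: no H
  Total hydrogens = 18.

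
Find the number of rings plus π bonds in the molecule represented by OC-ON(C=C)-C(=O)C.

2

Molecular formula from the SMILES: C5H9NO3.
DoU = (2C + 2 + N − H − X)/2 = (2·5 + 2 + 1 − 9 − 0)/2 = 4/2 = 2.
(Structurally: 0 ring(s) + 2 π bond(s) = 2.)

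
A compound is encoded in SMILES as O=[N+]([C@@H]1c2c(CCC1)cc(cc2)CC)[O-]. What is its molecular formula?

C12H15NO2

Heavy atoms from the SMILES: 12 C, 1 N, 2 O.
Implicit hydrogens by atom environment:
  4 × C: 2 H each → 8
  3 × C (aromatic): 1 H each → 3
  3 × C (aromatic): no H
  1 × C: 3 H
  1 × C: 1 H
  1 × N (charge +1): no H
  1 × O: no H
  1 × O (charge -1): no H
  Total hydrogens = 15.
Molecular formula: C12H15NO2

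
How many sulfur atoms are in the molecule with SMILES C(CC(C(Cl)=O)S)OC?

1

The symbol for sulfur appears 1 time in the SMILES.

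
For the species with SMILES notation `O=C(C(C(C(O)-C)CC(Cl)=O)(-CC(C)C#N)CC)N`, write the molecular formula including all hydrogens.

C13H21ClN2O3

Heavy atoms from the SMILES: 13 C, 1 Cl, 2 N, 3 O.
Implicit hydrogens by atom environment:
  4 × C: no H
  3 × C: 3 H each → 9
  3 × C: 2 H each → 6
  3 × C: 1 H each → 3
  2 × O: no H
  1 × Cl: no H
  1 × N: 2 H
  1 × N: no H
  1 × O: 1 H
  Total hydrogens = 21.
Molecular formula: C13H21ClN2O3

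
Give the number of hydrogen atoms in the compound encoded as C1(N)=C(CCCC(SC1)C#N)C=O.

Hydrogens are implicit in SMILES; fill each atom to its normal valence:
  4 × C: 2 H each → 8
  3 × C: no H
  2 × C: 1 H each → 2
  1 × N: 2 H
  1 × N: no H
  1 × O: no H
  1 × S: no H
  Total hydrogens = 12.

12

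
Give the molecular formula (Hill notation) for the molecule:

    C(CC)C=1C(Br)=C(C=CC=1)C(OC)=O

C11H13BrO2

Heavy atoms from the SMILES: 1 Br, 11 C, 2 O.
Implicit hydrogens by atom environment:
  3 × C (aromatic): 1 H each → 3
  3 × C (aromatic): no H
  2 × C: 3 H each → 6
  2 × C: 2 H each → 4
  2 × O: no H
  1 × Br: no H
  1 × C: no H
  Total hydrogens = 13.
Molecular formula: C11H13BrO2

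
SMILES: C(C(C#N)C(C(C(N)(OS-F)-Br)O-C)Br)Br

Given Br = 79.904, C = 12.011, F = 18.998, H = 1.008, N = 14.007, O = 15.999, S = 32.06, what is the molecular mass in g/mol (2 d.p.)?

Molecular formula: C7H10Br3FN2O2S.
M = 3×79.904 + 7×12.011 + 1×18.998 + 10×1.008 + 2×14.007 + 2×15.999 + 1×32.06 = 444.94 g/mol.

444.94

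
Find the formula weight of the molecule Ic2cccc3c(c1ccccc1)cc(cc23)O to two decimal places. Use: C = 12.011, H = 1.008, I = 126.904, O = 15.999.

346.17

Molecular formula: C16H11IO.
M = 16×12.011 + 11×1.008 + 1×126.904 + 1×15.999 = 346.17 g/mol.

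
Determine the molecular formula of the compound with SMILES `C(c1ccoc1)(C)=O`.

C6H6O2

Heavy atoms from the SMILES: 6 C, 2 O.
Implicit hydrogens by atom environment:
  3 × C (aromatic): 1 H each → 3
  1 × C: 3 H
  1 × C (aromatic): no H
  1 × C: no H
  1 × O (aromatic): no H
  1 × O: no H
  Total hydrogens = 6.
Molecular formula: C6H6O2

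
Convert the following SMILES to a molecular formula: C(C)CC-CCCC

C8H18

Heavy atoms from the SMILES: 8 C.
Implicit hydrogens by atom environment:
  6 × C: 2 H each → 12
  2 × C: 3 H each → 6
  Total hydrogens = 18.
Molecular formula: C8H18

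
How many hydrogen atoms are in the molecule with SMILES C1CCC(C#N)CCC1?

13

Hydrogens are implicit in SMILES; fill each atom to its normal valence:
  6 × C: 2 H each → 12
  1 × C: 1 H
  1 × C: no H
  1 × N: no H
  Total hydrogens = 13.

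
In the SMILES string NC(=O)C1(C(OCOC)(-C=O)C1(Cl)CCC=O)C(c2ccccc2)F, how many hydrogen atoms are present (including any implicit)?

19

Hydrogens are implicit in SMILES; fill each atom to its normal valence:
  5 × C (aromatic): 1 H each → 5
  5 × O: no H
  4 × C: no H
  3 × C: 2 H each → 6
  3 × C: 1 H each → 3
  1 × C: 3 H
  1 × C (aromatic): no H
  1 × Cl: no H
  1 × F: no H
  1 × N: 2 H
  Total hydrogens = 19.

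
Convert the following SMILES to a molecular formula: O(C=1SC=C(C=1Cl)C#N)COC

Heavy atoms from the SMILES: 7 C, 1 Cl, 1 N, 2 O, 1 S.
Implicit hydrogens by atom environment:
  3 × C (aromatic): no H
  2 × O: no H
  1 × C: 3 H
  1 × C: 2 H
  1 × C (aromatic): 1 H
  1 × C: no H
  1 × Cl: no H
  1 × N: no H
  1 × S (aromatic): no H
  Total hydrogens = 6.
Molecular formula: C7H6ClNO2S

C7H6ClNO2S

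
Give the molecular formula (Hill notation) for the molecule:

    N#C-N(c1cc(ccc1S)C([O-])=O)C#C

C10H5N2O2S-

Heavy atoms from the SMILES: 10 C, 2 N, 2 O, 1 S.
Implicit hydrogens by atom environment:
  3 × C (aromatic): 1 H each → 3
  3 × C (aromatic): no H
  3 × C: no H
  2 × N: no H
  1 × C: 1 H
  1 × O: no H
  1 × O (charge -1): no H
  1 × S: 1 H
  Total hydrogens = 5.
Net charge -1.
Molecular formula: C10H5N2O2S-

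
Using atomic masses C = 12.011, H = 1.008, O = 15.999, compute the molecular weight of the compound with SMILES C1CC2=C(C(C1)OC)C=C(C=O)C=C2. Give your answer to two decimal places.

Molecular formula: C12H14O2.
M = 12×12.011 + 14×1.008 + 2×15.999 = 190.24 g/mol.

190.24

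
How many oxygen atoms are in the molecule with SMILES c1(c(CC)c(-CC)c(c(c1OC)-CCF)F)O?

2

The symbol for oxygen appears 2 times in the SMILES.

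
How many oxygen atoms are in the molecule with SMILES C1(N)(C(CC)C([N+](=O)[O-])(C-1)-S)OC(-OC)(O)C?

The symbol for oxygen appears 5 times in the SMILES.

5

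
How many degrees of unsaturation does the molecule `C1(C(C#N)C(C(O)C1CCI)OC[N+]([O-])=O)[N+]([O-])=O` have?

Molecular formula from the SMILES: C9H12IN3O6.
DoU = (2C + 2 + N − H − X)/2 = (2·9 + 2 + 3 − 12 − 1)/2 = 10/2 = 5.
(Structurally: 1 ring(s) + 4 π bond(s) = 5.)

5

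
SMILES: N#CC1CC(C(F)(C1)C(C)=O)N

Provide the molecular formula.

C8H11FN2O

Heavy atoms from the SMILES: 8 C, 1 F, 2 N, 1 O.
Implicit hydrogens by atom environment:
  3 × C: no H
  2 × C: 2 H each → 4
  2 × C: 1 H each → 2
  1 × C: 3 H
  1 × F: no H
  1 × N: 2 H
  1 × N: no H
  1 × O: no H
  Total hydrogens = 11.
Molecular formula: C8H11FN2O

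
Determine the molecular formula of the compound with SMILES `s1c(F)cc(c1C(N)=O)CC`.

C7H8FNOS

Heavy atoms from the SMILES: 7 C, 1 F, 1 N, 1 O, 1 S.
Implicit hydrogens by atom environment:
  3 × C (aromatic): no H
  1 × C: 3 H
  1 × C: 2 H
  1 × C (aromatic): 1 H
  1 × C: no H
  1 × F: no H
  1 × N: 2 H
  1 × O: no H
  1 × S (aromatic): no H
  Total hydrogens = 8.
Molecular formula: C7H8FNOS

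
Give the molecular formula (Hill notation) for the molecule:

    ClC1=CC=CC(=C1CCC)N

Heavy atoms from the SMILES: 9 C, 1 Cl, 1 N.
Implicit hydrogens by atom environment:
  3 × C (aromatic): 1 H each → 3
  3 × C (aromatic): no H
  2 × C: 2 H each → 4
  1 × C: 3 H
  1 × Cl: no H
  1 × N: 2 H
  Total hydrogens = 12.
Molecular formula: C9H12ClN

C9H12ClN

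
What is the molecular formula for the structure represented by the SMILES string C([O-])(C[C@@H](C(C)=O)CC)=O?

Heavy atoms from the SMILES: 7 C, 3 O.
Implicit hydrogens by atom environment:
  2 × C: 3 H each → 6
  2 × C: 2 H each → 4
  2 × C: no H
  2 × O: no H
  1 × C: 1 H
  1 × O (charge -1): no H
  Total hydrogens = 11.
Net charge -1.
Molecular formula: C7H11O3-

C7H11O3-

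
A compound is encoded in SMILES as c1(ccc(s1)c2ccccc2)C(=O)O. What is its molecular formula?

C11H8O2S

Heavy atoms from the SMILES: 11 C, 2 O, 1 S.
Implicit hydrogens by atom environment:
  7 × C (aromatic): 1 H each → 7
  3 × C (aromatic): no H
  1 × C: no H
  1 × O: 1 H
  1 × O: no H
  1 × S (aromatic): no H
  Total hydrogens = 8.
Molecular formula: C11H8O2S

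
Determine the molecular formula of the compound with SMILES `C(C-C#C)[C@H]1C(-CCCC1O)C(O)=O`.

C11H16O3

Heavy atoms from the SMILES: 11 C, 3 O.
Implicit hydrogens by atom environment:
  5 × C: 2 H each → 10
  4 × C: 1 H each → 4
  2 × C: no H
  2 × O: 1 H each → 2
  1 × O: no H
  Total hydrogens = 16.
Molecular formula: C11H16O3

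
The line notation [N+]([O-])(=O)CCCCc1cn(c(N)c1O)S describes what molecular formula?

C8H13N3O3S

Heavy atoms from the SMILES: 8 C, 3 N, 3 O, 1 S.
Implicit hydrogens by atom environment:
  4 × C: 2 H each → 8
  3 × C (aromatic): no H
  1 × C (aromatic): 1 H
  1 × N: 2 H
  1 × N (aromatic): no H
  1 × N (charge +1): no H
  1 × O: 1 H
  1 × O: no H
  1 × O (charge -1): no H
  1 × S: 1 H
  Total hydrogens = 13.
Molecular formula: C8H13N3O3S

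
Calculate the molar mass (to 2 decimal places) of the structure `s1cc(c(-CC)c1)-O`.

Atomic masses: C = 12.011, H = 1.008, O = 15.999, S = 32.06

128.19

Molecular formula: C6H8OS.
M = 6×12.011 + 8×1.008 + 1×15.999 + 1×32.06 = 128.19 g/mol.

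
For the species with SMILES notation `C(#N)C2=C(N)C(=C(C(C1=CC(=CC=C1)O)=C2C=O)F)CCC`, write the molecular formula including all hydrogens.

Heavy atoms from the SMILES: 17 C, 1 F, 2 N, 2 O.
Implicit hydrogens by atom environment:
  8 × C (aromatic): no H
  4 × C (aromatic): 1 H each → 4
  2 × C: 2 H each → 4
  1 × C: 3 H
  1 × C: 1 H
  1 × C: no H
  1 × F: no H
  1 × N: 2 H
  1 × N: no H
  1 × O: 1 H
  1 × O: no H
  Total hydrogens = 15.
Molecular formula: C17H15FN2O2

C17H15FN2O2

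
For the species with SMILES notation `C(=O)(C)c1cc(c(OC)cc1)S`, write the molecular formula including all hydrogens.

C9H10O2S

Heavy atoms from the SMILES: 9 C, 2 O, 1 S.
Implicit hydrogens by atom environment:
  3 × C (aromatic): 1 H each → 3
  3 × C (aromatic): no H
  2 × C: 3 H each → 6
  2 × O: no H
  1 × C: no H
  1 × S: 1 H
  Total hydrogens = 10.
Molecular formula: C9H10O2S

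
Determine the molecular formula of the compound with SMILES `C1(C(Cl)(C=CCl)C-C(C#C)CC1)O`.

Heavy atoms from the SMILES: 10 C, 2 Cl, 1 O.
Implicit hydrogens by atom environment:
  5 × C: 1 H each → 5
  3 × C: 2 H each → 6
  2 × C: no H
  2 × Cl: no H
  1 × O: 1 H
  Total hydrogens = 12.
Molecular formula: C10H12Cl2O

C10H12Cl2O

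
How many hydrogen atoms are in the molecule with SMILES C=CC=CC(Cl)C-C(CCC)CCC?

Hydrogens are implicit in SMILES; fill each atom to its normal valence:
  6 × C: 2 H each → 12
  5 × C: 1 H each → 5
  2 × C: 3 H each → 6
  1 × Cl: no H
  Total hydrogens = 23.

23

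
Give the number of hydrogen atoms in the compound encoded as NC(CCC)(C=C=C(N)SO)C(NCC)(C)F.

22

Hydrogens are implicit in SMILES; fill each atom to its normal valence:
  4 × C: no H
  3 × C: 3 H each → 9
  3 × C: 2 H each → 6
  2 × N: 2 H each → 4
  1 × C: 1 H
  1 × F: no H
  1 × N: 1 H
  1 × O: 1 H
  1 × S: no H
  Total hydrogens = 22.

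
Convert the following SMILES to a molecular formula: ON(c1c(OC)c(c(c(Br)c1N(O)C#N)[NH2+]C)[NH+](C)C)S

[C11H18BrN5O3S]2+

Heavy atoms from the SMILES: 1 Br, 11 C, 5 N, 3 O, 1 S.
Implicit hydrogens by atom environment:
  6 × C (aromatic): no H
  4 × C: 3 H each → 12
  3 × N: no H
  2 × O: 1 H each → 2
  1 × Br: no H
  1 × C: no H
  1 × N (charge +1): 2 H
  1 × N (charge +1): 1 H
  1 × O: no H
  1 × S: 1 H
  Total hydrogens = 18.
Net charge +2.
Molecular formula: [C11H18BrN5O3S]2+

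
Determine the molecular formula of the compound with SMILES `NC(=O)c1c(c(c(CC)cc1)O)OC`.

C10H13NO3

Heavy atoms from the SMILES: 10 C, 1 N, 3 O.
Implicit hydrogens by atom environment:
  4 × C (aromatic): no H
  2 × C: 3 H each → 6
  2 × C (aromatic): 1 H each → 2
  2 × O: no H
  1 × C: 2 H
  1 × C: no H
  1 × N: 2 H
  1 × O: 1 H
  Total hydrogens = 13.
Molecular formula: C10H13NO3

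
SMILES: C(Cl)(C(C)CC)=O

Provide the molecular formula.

Heavy atoms from the SMILES: 5 C, 1 Cl, 1 O.
Implicit hydrogens by atom environment:
  2 × C: 3 H each → 6
  1 × C: 2 H
  1 × C: 1 H
  1 × C: no H
  1 × Cl: no H
  1 × O: no H
  Total hydrogens = 9.
Molecular formula: C5H9ClO

C5H9ClO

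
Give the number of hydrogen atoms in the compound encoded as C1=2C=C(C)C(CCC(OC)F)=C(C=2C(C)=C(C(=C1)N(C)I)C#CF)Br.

19

Hydrogens are implicit in SMILES; fill each atom to its normal valence:
  8 × C (aromatic): no H
  4 × C: 3 H each → 12
  2 × C: 2 H each → 4
  2 × C (aromatic): 1 H each → 2
  2 × C: no H
  2 × F: no H
  1 × Br: no H
  1 × C: 1 H
  1 × I: no H
  1 × N: no H
  1 × O: no H
  Total hydrogens = 19.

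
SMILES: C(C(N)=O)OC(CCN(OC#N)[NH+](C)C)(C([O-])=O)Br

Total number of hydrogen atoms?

Hydrogens are implicit in SMILES; fill each atom to its normal valence:
  4 × C: no H
  4 × O: no H
  3 × C: 2 H each → 6
  2 × C: 3 H each → 6
  2 × N: no H
  1 × Br: no H
  1 × N: 2 H
  1 × N (charge +1): 1 H
  1 × O (charge -1): no H
  Total hydrogens = 15.

15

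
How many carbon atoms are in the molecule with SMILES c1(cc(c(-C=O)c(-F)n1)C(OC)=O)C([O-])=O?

The symbol for carbon appears 9 times in the SMILES. Lowercase c denotes aromatic carbon and counts toward C.

9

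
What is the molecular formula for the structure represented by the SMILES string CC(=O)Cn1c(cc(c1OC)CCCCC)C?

C14H23NO2

Heavy atoms from the SMILES: 14 C, 1 N, 2 O.
Implicit hydrogens by atom environment:
  5 × C: 2 H each → 10
  4 × C: 3 H each → 12
  3 × C (aromatic): no H
  2 × O: no H
  1 × C (aromatic): 1 H
  1 × C: no H
  1 × N (aromatic): no H
  Total hydrogens = 23.
Molecular formula: C14H23NO2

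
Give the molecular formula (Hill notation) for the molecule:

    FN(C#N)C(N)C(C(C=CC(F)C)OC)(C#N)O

C10H14F2N4O2

Heavy atoms from the SMILES: 10 C, 2 F, 4 N, 2 O.
Implicit hydrogens by atom environment:
  5 × C: 1 H each → 5
  3 × C: no H
  3 × N: no H
  2 × C: 3 H each → 6
  2 × F: no H
  1 × N: 2 H
  1 × O: 1 H
  1 × O: no H
  Total hydrogens = 14.
Molecular formula: C10H14F2N4O2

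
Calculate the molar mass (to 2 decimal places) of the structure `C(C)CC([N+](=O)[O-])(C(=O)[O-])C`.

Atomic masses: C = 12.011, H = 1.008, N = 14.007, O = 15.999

Molecular formula: C6H10NO4-.
M = 6×12.011 + 10×1.008 + 1×14.007 + 4×15.999 = 160.15 g/mol.

160.15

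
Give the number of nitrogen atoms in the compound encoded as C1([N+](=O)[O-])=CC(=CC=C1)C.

1

The symbol for nitrogen appears 1 time in the SMILES.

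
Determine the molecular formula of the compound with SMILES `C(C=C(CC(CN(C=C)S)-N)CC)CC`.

C12H24N2S

Heavy atoms from the SMILES: 12 C, 2 N, 1 S.
Implicit hydrogens by atom environment:
  6 × C: 2 H each → 12
  3 × C: 1 H each → 3
  2 × C: 3 H each → 6
  1 × C: no H
  1 × N: 2 H
  1 × N: no H
  1 × S: 1 H
  Total hydrogens = 24.
Molecular formula: C12H24N2S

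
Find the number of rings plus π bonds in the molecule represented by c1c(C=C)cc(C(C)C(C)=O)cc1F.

Molecular formula from the SMILES: C12H13FO.
DoU = (2C + 2 + N − H − X)/2 = (2·12 + 2 + 0 − 13 − 1)/2 = 12/2 = 6.
(Structurally: 1 ring(s) + 5 π bond(s) = 6.)

6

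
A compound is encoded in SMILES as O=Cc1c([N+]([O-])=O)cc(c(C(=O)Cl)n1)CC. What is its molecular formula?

Heavy atoms from the SMILES: 9 C, 1 Cl, 2 N, 4 O.
Implicit hydrogens by atom environment:
  4 × C (aromatic): no H
  3 × O: no H
  1 × C: 3 H
  1 × C: 2 H
  1 × C (aromatic): 1 H
  1 × C: 1 H
  1 × C: no H
  1 × Cl: no H
  1 × N (aromatic): no H
  1 × N (charge +1): no H
  1 × O (charge -1): no H
  Total hydrogens = 7.
Molecular formula: C9H7ClN2O4

C9H7ClN2O4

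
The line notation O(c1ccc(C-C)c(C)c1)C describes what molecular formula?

C10H14O

Heavy atoms from the SMILES: 10 C, 1 O.
Implicit hydrogens by atom environment:
  3 × C: 3 H each → 9
  3 × C (aromatic): 1 H each → 3
  3 × C (aromatic): no H
  1 × C: 2 H
  1 × O: no H
  Total hydrogens = 14.
Molecular formula: C10H14O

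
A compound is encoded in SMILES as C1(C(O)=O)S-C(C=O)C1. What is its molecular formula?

C5H6O3S

Heavy atoms from the SMILES: 5 C, 3 O, 1 S.
Implicit hydrogens by atom environment:
  3 × C: 1 H each → 3
  2 × O: no H
  1 × C: 2 H
  1 × C: no H
  1 × O: 1 H
  1 × S: no H
  Total hydrogens = 6.
Molecular formula: C5H6O3S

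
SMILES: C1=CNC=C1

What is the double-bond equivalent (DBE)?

Molecular formula from the SMILES: C4H5N.
DoU = (2C + 2 + N − H − X)/2 = (2·4 + 2 + 1 − 5 − 0)/2 = 6/2 = 3.
(Structurally: 1 ring(s) + 2 π bond(s) = 3.)

3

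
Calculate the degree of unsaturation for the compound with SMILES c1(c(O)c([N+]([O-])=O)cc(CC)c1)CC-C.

Molecular formula from the SMILES: C11H15NO3.
DoU = (2C + 2 + N − H − X)/2 = (2·11 + 2 + 1 − 15 − 0)/2 = 10/2 = 5.
(Structurally: 1 ring(s) + 4 π bond(s) = 5.)

5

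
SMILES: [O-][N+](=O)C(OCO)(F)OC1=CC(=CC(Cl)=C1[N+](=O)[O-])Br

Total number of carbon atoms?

8

The symbol for carbon appears 8 times in the SMILES. (Cl is a single chlorine, not C + l.)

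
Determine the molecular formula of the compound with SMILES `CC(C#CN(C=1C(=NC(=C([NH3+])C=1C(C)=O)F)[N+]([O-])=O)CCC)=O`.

C14H16FN4O4+

Heavy atoms from the SMILES: 14 C, 1 F, 4 N, 4 O.
Implicit hydrogens by atom environment:
  5 × C (aromatic): no H
  4 × C: no H
  3 × C: 3 H each → 9
  3 × O: no H
  2 × C: 2 H each → 4
  1 × F: no H
  1 × N (charge +1): 3 H
  1 × N (aromatic): no H
  1 × N: no H
  1 × N (charge +1): no H
  1 × O (charge -1): no H
  Total hydrogens = 16.
Net charge +1.
Molecular formula: C14H16FN4O4+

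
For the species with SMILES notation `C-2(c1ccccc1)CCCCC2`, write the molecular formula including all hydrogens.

Heavy atoms from the SMILES: 12 C.
Implicit hydrogens by atom environment:
  5 × C: 2 H each → 10
  5 × C (aromatic): 1 H each → 5
  1 × C: 1 H
  1 × C (aromatic): no H
  Total hydrogens = 16.
Molecular formula: C12H16

C12H16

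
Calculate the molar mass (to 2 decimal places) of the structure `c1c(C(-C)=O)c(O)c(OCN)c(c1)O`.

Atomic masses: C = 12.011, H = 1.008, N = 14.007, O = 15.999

197.19

Molecular formula: C9H11NO4.
M = 9×12.011 + 11×1.008 + 1×14.007 + 4×15.999 = 197.19 g/mol.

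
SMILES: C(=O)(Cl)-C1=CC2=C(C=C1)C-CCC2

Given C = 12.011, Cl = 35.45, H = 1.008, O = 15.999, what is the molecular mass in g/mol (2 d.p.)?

194.66

Molecular formula: C11H11ClO.
M = 11×12.011 + 1×35.45 + 11×1.008 + 1×15.999 = 194.66 g/mol.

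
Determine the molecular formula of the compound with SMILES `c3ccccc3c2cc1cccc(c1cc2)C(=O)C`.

Heavy atoms from the SMILES: 18 C, 1 O.
Implicit hydrogens by atom environment:
  11 × C (aromatic): 1 H each → 11
  5 × C (aromatic): no H
  1 × C: 3 H
  1 × C: no H
  1 × O: no H
  Total hydrogens = 14.
Molecular formula: C18H14O

C18H14O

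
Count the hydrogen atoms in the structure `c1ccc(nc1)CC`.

Hydrogens are implicit in SMILES; fill each atom to its normal valence:
  4 × C (aromatic): 1 H each → 4
  1 × C: 3 H
  1 × C: 2 H
  1 × C (aromatic): no H
  1 × N (aromatic): no H
  Total hydrogens = 9.

9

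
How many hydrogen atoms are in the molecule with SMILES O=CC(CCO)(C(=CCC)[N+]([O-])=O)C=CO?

Hydrogens are implicit in SMILES; fill each atom to its normal valence:
  4 × C: 1 H each → 4
  3 × C: 2 H each → 6
  2 × C: no H
  2 × O: 1 H each → 2
  2 × O: no H
  1 × C: 3 H
  1 × N (charge +1): no H
  1 × O (charge -1): no H
  Total hydrogens = 15.

15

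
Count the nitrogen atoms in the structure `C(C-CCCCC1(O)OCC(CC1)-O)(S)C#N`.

1

The symbol for nitrogen appears 1 time in the SMILES.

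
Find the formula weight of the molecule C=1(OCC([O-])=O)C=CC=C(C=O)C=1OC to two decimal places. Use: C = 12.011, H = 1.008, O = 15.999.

Molecular formula: C10H9O5-.
M = 10×12.011 + 9×1.008 + 5×15.999 = 209.18 g/mol.

209.18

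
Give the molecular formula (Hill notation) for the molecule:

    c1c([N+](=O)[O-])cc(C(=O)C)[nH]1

Heavy atoms from the SMILES: 6 C, 2 N, 3 O.
Implicit hydrogens by atom environment:
  2 × C (aromatic): 1 H each → 2
  2 × C (aromatic): no H
  2 × O: no H
  1 × C: 3 H
  1 × C: no H
  1 × N (aromatic): 1 H
  1 × N (charge +1): no H
  1 × O (charge -1): no H
  Total hydrogens = 6.
Molecular formula: C6H6N2O3

C6H6N2O3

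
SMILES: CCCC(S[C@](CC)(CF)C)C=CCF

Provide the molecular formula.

Heavy atoms from the SMILES: 12 C, 2 F, 1 S.
Implicit hydrogens by atom environment:
  5 × C: 2 H each → 10
  3 × C: 3 H each → 9
  3 × C: 1 H each → 3
  2 × F: no H
  1 × C: no H
  1 × S: no H
  Total hydrogens = 22.
Molecular formula: C12H22F2S

C12H22F2S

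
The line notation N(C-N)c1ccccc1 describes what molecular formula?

Heavy atoms from the SMILES: 7 C, 2 N.
Implicit hydrogens by atom environment:
  5 × C (aromatic): 1 H each → 5
  1 × C: 2 H
  1 × C (aromatic): no H
  1 × N: 2 H
  1 × N: 1 H
  Total hydrogens = 10.
Molecular formula: C7H10N2

C7H10N2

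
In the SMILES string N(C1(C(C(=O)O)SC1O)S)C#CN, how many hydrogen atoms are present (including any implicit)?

8

Hydrogens are implicit in SMILES; fill each atom to its normal valence:
  4 × C: no H
  2 × C: 1 H each → 2
  2 × O: 1 H each → 2
  1 × N: 2 H
  1 × N: 1 H
  1 × O: no H
  1 × S: 1 H
  1 × S: no H
  Total hydrogens = 8.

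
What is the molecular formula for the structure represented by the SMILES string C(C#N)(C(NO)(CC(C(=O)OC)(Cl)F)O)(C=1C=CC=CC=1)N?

C13H15ClFN3O4

Heavy atoms from the SMILES: 13 C, 1 Cl, 1 F, 3 N, 4 O.
Implicit hydrogens by atom environment:
  5 × C (aromatic): 1 H each → 5
  5 × C: no H
  2 × O: 1 H each → 2
  2 × O: no H
  1 × C: 3 H
  1 × C: 2 H
  1 × C (aromatic): no H
  1 × Cl: no H
  1 × F: no H
  1 × N: 2 H
  1 × N: 1 H
  1 × N: no H
  Total hydrogens = 15.
Molecular formula: C13H15ClFN3O4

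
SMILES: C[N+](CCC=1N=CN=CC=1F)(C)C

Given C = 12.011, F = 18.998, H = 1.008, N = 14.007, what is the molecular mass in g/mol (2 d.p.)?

184.24

Molecular formula: C9H15FN3+.
M = 9×12.011 + 1×18.998 + 15×1.008 + 3×14.007 = 184.24 g/mol.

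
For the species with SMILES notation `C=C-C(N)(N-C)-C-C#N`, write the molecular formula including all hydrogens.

C6H11N3

Heavy atoms from the SMILES: 6 C, 3 N.
Implicit hydrogens by atom environment:
  2 × C: 2 H each → 4
  2 × C: no H
  1 × C: 3 H
  1 × C: 1 H
  1 × N: 2 H
  1 × N: 1 H
  1 × N: no H
  Total hydrogens = 11.
Molecular formula: C6H11N3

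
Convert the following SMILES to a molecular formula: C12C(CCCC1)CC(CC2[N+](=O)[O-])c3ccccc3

C16H21NO2

Heavy atoms from the SMILES: 16 C, 1 N, 2 O.
Implicit hydrogens by atom environment:
  6 × C: 2 H each → 12
  5 × C (aromatic): 1 H each → 5
  4 × C: 1 H each → 4
  1 × C (aromatic): no H
  1 × N (charge +1): no H
  1 × O: no H
  1 × O (charge -1): no H
  Total hydrogens = 21.
Molecular formula: C16H21NO2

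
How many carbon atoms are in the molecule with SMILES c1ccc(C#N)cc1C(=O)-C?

The symbol for carbon appears 9 times in the SMILES. Lowercase c denotes aromatic carbon and counts toward C.

9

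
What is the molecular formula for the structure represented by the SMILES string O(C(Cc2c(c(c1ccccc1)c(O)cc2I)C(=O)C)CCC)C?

Heavy atoms from the SMILES: 20 C, 1 I, 3 O.
Implicit hydrogens by atom environment:
  6 × C (aromatic): 1 H each → 6
  6 × C (aromatic): no H
  3 × C: 3 H each → 9
  3 × C: 2 H each → 6
  2 × O: no H
  1 × C: 1 H
  1 × C: no H
  1 × I: no H
  1 × O: 1 H
  Total hydrogens = 23.
Molecular formula: C20H23IO3

C20H23IO3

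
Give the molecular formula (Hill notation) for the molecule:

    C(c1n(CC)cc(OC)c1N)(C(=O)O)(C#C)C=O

Heavy atoms from the SMILES: 12 C, 2 N, 4 O.
Implicit hydrogens by atom environment:
  3 × C (aromatic): no H
  3 × C: no H
  3 × O: no H
  2 × C: 3 H each → 6
  2 × C: 1 H each → 2
  1 × C: 2 H
  1 × C (aromatic): 1 H
  1 × N: 2 H
  1 × N (aromatic): no H
  1 × O: 1 H
  Total hydrogens = 14.
Molecular formula: C12H14N2O4

C12H14N2O4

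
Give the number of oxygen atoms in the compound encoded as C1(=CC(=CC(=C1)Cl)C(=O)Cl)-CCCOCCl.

The symbol for oxygen appears 2 times in the SMILES.

2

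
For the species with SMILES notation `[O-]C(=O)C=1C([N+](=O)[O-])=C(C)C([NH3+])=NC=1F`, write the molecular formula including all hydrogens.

C7H6FN3O4

Heavy atoms from the SMILES: 7 C, 1 F, 3 N, 4 O.
Implicit hydrogens by atom environment:
  5 × C (aromatic): no H
  2 × O: no H
  2 × O (charge -1): no H
  1 × C: 3 H
  1 × C: no H
  1 × F: no H
  1 × N (charge +1): 3 H
  1 × N (aromatic): no H
  1 × N (charge +1): no H
  Total hydrogens = 6.
Molecular formula: C7H6FN3O4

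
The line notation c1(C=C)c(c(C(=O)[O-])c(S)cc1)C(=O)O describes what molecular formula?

Heavy atoms from the SMILES: 10 C, 4 O, 1 S.
Implicit hydrogens by atom environment:
  4 × C (aromatic): no H
  2 × C (aromatic): 1 H each → 2
  2 × C: no H
  2 × O: no H
  1 × C: 2 H
  1 × C: 1 H
  1 × O: 1 H
  1 × O (charge -1): no H
  1 × S: 1 H
  Total hydrogens = 7.
Net charge -1.
Molecular formula: C10H7O4S-

C10H7O4S-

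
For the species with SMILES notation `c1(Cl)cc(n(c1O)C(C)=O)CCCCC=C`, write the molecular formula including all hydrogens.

C12H16ClNO2

Heavy atoms from the SMILES: 12 C, 1 Cl, 1 N, 2 O.
Implicit hydrogens by atom environment:
  5 × C: 2 H each → 10
  3 × C (aromatic): no H
  1 × C: 3 H
  1 × C (aromatic): 1 H
  1 × C: 1 H
  1 × C: no H
  1 × Cl: no H
  1 × N (aromatic): no H
  1 × O: 1 H
  1 × O: no H
  Total hydrogens = 16.
Molecular formula: C12H16ClNO2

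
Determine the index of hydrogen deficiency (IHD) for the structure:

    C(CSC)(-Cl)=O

1

Molecular formula from the SMILES: C3H5ClOS.
DoU = (2C + 2 + N − H − X)/2 = (2·3 + 2 + 0 − 5 − 1)/2 = 2/2 = 1.
(Structurally: 0 ring(s) + 1 π bond(s) = 1.)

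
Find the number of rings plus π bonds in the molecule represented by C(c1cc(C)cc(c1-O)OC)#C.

6

Molecular formula from the SMILES: C10H10O2.
DoU = (2C + 2 + N − H − X)/2 = (2·10 + 2 + 0 − 10 − 0)/2 = 12/2 = 6.
(Structurally: 1 ring(s) + 5 π bond(s) = 6.)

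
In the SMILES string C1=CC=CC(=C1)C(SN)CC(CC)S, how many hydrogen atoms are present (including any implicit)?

17

Hydrogens are implicit in SMILES; fill each atom to its normal valence:
  5 × C (aromatic): 1 H each → 5
  2 × C: 2 H each → 4
  2 × C: 1 H each → 2
  1 × C: 3 H
  1 × C (aromatic): no H
  1 × N: 2 H
  1 × S: 1 H
  1 × S: no H
  Total hydrogens = 17.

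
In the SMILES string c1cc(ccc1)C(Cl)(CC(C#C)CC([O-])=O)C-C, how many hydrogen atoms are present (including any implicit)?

Hydrogens are implicit in SMILES; fill each atom to its normal valence:
  5 × C (aromatic): 1 H each → 5
  3 × C: 2 H each → 6
  3 × C: no H
  2 × C: 1 H each → 2
  1 × C: 3 H
  1 × C (aromatic): no H
  1 × Cl: no H
  1 × O: no H
  1 × O (charge -1): no H
  Total hydrogens = 16.

16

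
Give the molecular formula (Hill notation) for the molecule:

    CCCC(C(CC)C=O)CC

C10H20O

Heavy atoms from the SMILES: 10 C, 1 O.
Implicit hydrogens by atom environment:
  4 × C: 2 H each → 8
  3 × C: 3 H each → 9
  3 × C: 1 H each → 3
  1 × O: no H
  Total hydrogens = 20.
Molecular formula: C10H20O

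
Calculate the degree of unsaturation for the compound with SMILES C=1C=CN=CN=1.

4

Molecular formula from the SMILES: C4H4N2.
DoU = (2C + 2 + N − H − X)/2 = (2·4 + 2 + 2 − 4 − 0)/2 = 8/2 = 4.
(Structurally: 1 ring(s) + 3 π bond(s) = 4.)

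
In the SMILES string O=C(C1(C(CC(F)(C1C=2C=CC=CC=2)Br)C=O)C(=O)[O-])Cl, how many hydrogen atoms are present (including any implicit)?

10

Hydrogens are implicit in SMILES; fill each atom to its normal valence:
  5 × C (aromatic): 1 H each → 5
  4 × C: no H
  3 × C: 1 H each → 3
  3 × O: no H
  1 × Br: no H
  1 × C: 2 H
  1 × C (aromatic): no H
  1 × Cl: no H
  1 × F: no H
  1 × O (charge -1): no H
  Total hydrogens = 10.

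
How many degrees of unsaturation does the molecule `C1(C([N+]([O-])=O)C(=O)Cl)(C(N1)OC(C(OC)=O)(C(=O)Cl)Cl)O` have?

5

Molecular formula from the SMILES: C8H7Cl3N2O8.
DoU = (2C + 2 + N − H − X)/2 = (2·8 + 2 + 2 − 7 − 3)/2 = 10/2 = 5.
(Structurally: 1 ring(s) + 4 π bond(s) = 5.)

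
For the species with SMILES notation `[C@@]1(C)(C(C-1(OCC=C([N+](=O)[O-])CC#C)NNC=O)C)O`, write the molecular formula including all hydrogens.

Heavy atoms from the SMILES: 12 C, 3 N, 5 O.
Implicit hydrogens by atom environment:
  4 × C: 1 H each → 4
  4 × C: no H
  3 × O: no H
  2 × C: 3 H each → 6
  2 × C: 2 H each → 4
  2 × N: 1 H each → 2
  1 × N (charge +1): no H
  1 × O: 1 H
  1 × O (charge -1): no H
  Total hydrogens = 17.
Molecular formula: C12H17N3O5

C12H17N3O5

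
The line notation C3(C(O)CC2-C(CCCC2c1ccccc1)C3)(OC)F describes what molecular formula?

Heavy atoms from the SMILES: 17 C, 1 F, 2 O.
Implicit hydrogens by atom environment:
  5 × C: 2 H each → 10
  5 × C (aromatic): 1 H each → 5
  4 × C: 1 H each → 4
  1 × C: 3 H
  1 × C: no H
  1 × C (aromatic): no H
  1 × F: no H
  1 × O: 1 H
  1 × O: no H
  Total hydrogens = 23.
Molecular formula: C17H23FO2

C17H23FO2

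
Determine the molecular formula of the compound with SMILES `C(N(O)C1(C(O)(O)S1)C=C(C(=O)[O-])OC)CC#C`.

Heavy atoms from the SMILES: 10 C, 1 N, 6 O, 1 S.
Implicit hydrogens by atom environment:
  5 × C: no H
  3 × O: 1 H each → 3
  2 × C: 2 H each → 4
  2 × C: 1 H each → 2
  2 × O: no H
  1 × C: 3 H
  1 × N: no H
  1 × O (charge -1): no H
  1 × S: no H
  Total hydrogens = 12.
Net charge -1.
Molecular formula: C10H12NO6S-

C10H12NO6S-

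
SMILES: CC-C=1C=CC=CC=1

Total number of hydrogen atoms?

10

Hydrogens are implicit in SMILES; fill each atom to its normal valence:
  5 × C (aromatic): 1 H each → 5
  1 × C: 3 H
  1 × C: 2 H
  1 × C (aromatic): no H
  Total hydrogens = 10.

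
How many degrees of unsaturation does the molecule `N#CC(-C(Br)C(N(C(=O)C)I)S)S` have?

3

Molecular formula from the SMILES: C6H8BrIN2OS2.
DoU = (2C + 2 + N − H − X)/2 = (2·6 + 2 + 2 − 8 − 2)/2 = 6/2 = 3.
(Structurally: 0 ring(s) + 3 π bond(s) = 3.)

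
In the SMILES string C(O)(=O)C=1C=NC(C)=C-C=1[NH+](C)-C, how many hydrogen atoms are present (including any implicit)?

Hydrogens are implicit in SMILES; fill each atom to its normal valence:
  3 × C: 3 H each → 9
  3 × C (aromatic): no H
  2 × C (aromatic): 1 H each → 2
  1 × C: no H
  1 × N (charge +1): 1 H
  1 × N (aromatic): no H
  1 × O: 1 H
  1 × O: no H
  Total hydrogens = 13.

13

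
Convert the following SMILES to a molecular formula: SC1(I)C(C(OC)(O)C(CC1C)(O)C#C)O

Heavy atoms from the SMILES: 10 C, 1 I, 4 O, 1 S.
Implicit hydrogens by atom environment:
  4 × C: no H
  3 × C: 1 H each → 3
  3 × O: 1 H each → 3
  2 × C: 3 H each → 6
  1 × C: 2 H
  1 × I: no H
  1 × O: no H
  1 × S: 1 H
  Total hydrogens = 15.
Molecular formula: C10H15IO4S

C10H15IO4S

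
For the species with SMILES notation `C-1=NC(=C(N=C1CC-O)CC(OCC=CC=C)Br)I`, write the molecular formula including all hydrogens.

C13H16BrIN2O2

Heavy atoms from the SMILES: 1 Br, 13 C, 1 I, 2 N, 2 O.
Implicit hydrogens by atom environment:
  5 × C: 2 H each → 10
  4 × C: 1 H each → 4
  3 × C (aromatic): no H
  2 × N (aromatic): no H
  1 × Br: no H
  1 × C (aromatic): 1 H
  1 × I: no H
  1 × O: 1 H
  1 × O: no H
  Total hydrogens = 16.
Molecular formula: C13H16BrIN2O2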